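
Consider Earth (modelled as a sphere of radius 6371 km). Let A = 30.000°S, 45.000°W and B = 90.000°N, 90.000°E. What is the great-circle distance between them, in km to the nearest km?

With latitudes φ₁ = -30.000°, φ₂ = 90.000° and longitude difference Δλ = 135.000°:
Haversine: a = sin²(Δφ/2) + cos φ₁ cos φ₂ sin²(Δλ/2) = 0.7500 + (0.8660)(0.0000)(0.8536) = 0.75000.
Central angle c = 2·arcsin(√a) = 2.09440 rad.
Distance = R·c = 6371 × 2.0944 ≈ 13343 km.

13343 km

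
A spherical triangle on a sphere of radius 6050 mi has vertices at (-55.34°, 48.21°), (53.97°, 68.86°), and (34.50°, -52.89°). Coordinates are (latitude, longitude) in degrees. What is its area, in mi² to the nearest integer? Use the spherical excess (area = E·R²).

88479766 mi²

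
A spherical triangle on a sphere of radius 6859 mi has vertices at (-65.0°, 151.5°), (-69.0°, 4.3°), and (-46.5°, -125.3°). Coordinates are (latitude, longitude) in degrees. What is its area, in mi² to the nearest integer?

Side lengths (central angles): a = 1.0240, b = 0.8067, c = 0.7687 rad; semiperimeter s = 1.2997.
By l'Huilier's theorem, tan(E/4) = √[tan(s/2) tan((s−a)/2) tan((s−b)/2) tan((s−c)/2)], giving spherical excess E = 0.3389 rad.
Area = E·R² = 0.3389 × (6859)² ≈ 15945555 mi².

15945555 mi²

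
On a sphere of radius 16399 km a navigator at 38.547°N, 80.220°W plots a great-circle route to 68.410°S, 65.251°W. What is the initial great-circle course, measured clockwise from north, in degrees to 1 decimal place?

174.3°

With φ₁ = 0.6728, φ₂ = -1.1940, Δλ = 0.2613 rad, the forward-azimuth formula gives
θ = atan2( sin Δλ cos φ₂ , cos φ₁ sin φ₂ − sin φ₁ cos φ₂ cos Δλ ) = atan2(0.0950, -0.9487) = 174.28°.
So the initial bearing is 174.3°.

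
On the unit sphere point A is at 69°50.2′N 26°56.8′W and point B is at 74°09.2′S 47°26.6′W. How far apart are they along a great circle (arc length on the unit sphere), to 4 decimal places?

With latitudes φ₁ = 69.837°, φ₂ = -74.153° and longitude difference Δλ = -20.497°:
Haversine: a = sin²(Δφ/2) + cos φ₁ cos φ₂ sin²(Δλ/2) = 0.9045 + (0.3447)(0.2731)(0.0317) = 0.90744.
Central angle c = 2·arcsin(√a) = 2.52331 rad.
On the unit sphere the arc length equals the central angle: 2.5233.

2.5233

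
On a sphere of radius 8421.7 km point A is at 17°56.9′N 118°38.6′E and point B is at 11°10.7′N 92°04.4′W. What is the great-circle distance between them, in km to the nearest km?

20277 km

Let φ₁ = 0.3133 rad, φ₂ = 0.1951 rad, and Δλ = 2.6055 rad.
Haversine: a = sin²(Δφ/2) + cos φ₁ cos φ₂ sin²(Δλ/2) = 0.0035 + (0.9513)(0.9810)(0.9299) = 0.87130.
Central angle c = 2·arcsin(√a) = 2.40775 rad.
Distance = R·c = 8421.7 × 2.4078 ≈ 20277 km.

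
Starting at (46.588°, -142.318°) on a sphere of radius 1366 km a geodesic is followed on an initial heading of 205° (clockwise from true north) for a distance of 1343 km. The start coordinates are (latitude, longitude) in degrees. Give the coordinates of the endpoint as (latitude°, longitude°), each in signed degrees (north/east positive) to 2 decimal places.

-6.64°, -163.06°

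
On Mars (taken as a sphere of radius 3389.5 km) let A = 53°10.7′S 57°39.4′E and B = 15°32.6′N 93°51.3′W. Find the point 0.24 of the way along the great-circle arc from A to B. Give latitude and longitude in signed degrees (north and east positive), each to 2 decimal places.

-66.30°, -5.55°

The central angle between A and B is δ = 2.3775 rad.
With f = 0.24, the slerp weights are sin((1−f)δ)/sin δ = 1.4052 and sin(fδ)/sin δ = 0.7807.
Weighted sum of the unit vectors: (1.4052)·(0.3206,0.5063,-0.8005) + (0.7807)·(-0.0648,-0.9612,0.2680) = (0.4000, -0.0389, -0.9157).
Converting back: φ = atan2(z, √(x²+y²)) = -66.30°, λ = atan2(y, x) = -5.55°.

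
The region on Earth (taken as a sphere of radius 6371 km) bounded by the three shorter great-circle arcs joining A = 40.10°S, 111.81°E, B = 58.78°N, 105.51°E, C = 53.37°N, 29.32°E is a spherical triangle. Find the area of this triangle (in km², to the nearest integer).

Side lengths (central angles): a = 0.7073, b = 2.0457, c = 1.7282 rad; semiperimeter s = 2.2406.
By l'Huilier's theorem, tan(E/4) = √[tan(s/2) tan((s−a)/2) tan((s−b)/2) tan((s−c)/2)], giving spherical excess E = 0.8884 rad.
Area = E·R² = 0.8884 × (6371)² ≈ 36061297 km².

36061297 km²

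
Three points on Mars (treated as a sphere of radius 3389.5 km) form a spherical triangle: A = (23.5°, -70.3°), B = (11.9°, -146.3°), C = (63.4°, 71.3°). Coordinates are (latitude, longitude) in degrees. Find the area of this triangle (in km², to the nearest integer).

Side lengths (central angles): a = 1.7343, b = 1.5360, c = 1.2668 rad; semiperimeter s = 2.2686.
By l'Huilier's theorem, tan(E/4) = √[tan(s/2) tan((s−a)/2) tan((s−b)/2) tan((s−c)/2)], giving spherical excess E = 1.3502 rad.
Area = E·R² = 1.3502 × (3389.5)² ≈ 15512005 km².

15512005 km²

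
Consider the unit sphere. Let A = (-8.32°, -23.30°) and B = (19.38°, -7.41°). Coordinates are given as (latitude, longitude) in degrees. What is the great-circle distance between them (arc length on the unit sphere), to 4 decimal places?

0.5553

In radians: φ₁ = -0.1452, φ₂ = 0.3382, Δλ = 15.890° = 0.2773 rad.
cos c = sin φ₁ sin φ₂ + cos φ₁ cos φ₂ cos Δλ = (-0.1447)(0.3318) + (0.9895)(0.9433)(0.9618) = 0.84973,
so c = arccos(0.84973) = 0.55533 rad.
On the unit sphere the arc length equals the central angle: 0.5553.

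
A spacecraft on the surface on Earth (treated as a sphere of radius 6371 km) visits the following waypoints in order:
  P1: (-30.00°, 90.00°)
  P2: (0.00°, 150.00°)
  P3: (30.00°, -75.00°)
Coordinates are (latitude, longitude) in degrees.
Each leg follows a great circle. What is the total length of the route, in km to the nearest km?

21361 km

Leg P1→P2: central angle 1.1230 rad, distance 7154.4 km.
Leg P2→P3: central angle 2.2299 rad, distance 14206.4 km.
Total: 7154.4 + 14206.4 ≈ 21361 km.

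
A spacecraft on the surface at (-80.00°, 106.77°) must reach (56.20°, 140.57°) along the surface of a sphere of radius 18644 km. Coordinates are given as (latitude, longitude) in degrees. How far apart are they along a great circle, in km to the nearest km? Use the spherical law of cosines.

In radians: φ₁ = -1.3963, φ₂ = 0.9809, Δλ = 33.800° = 0.5899 rad.
cos c = sin φ₁ sin φ₂ + cos φ₁ cos φ₂ cos Δλ = (-0.9848)(0.8310) + (0.1736)(0.5563)(0.8310) = -0.73809,
so c = arccos(-0.73809) = 2.40103 rad.
Distance = R·c = 18644 × 2.4010 ≈ 44765 km.

44765 km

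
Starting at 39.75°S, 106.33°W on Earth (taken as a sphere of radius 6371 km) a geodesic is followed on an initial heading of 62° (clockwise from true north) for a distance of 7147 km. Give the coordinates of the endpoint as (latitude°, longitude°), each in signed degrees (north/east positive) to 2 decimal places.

2.73°, -53.55°

Angular distance δ = d/R = 7147/6371 = 1.12180 rad; initial bearing θ = 1.0821 rad.
sin φ₂ = sin φ₁ cos δ + cos φ₁ sin δ cos θ = (-0.6394)(0.4341) + (0.7688)(0.9009)(0.4695) = 0.0476, so φ₂ = 2.73°.
Δλ = atan2(sin θ sin δ cos φ₁, cos δ − sin φ₁ sin φ₂) = atan2(0.6116, 0.4645) = 52.782°.
λ₂ = -106.330° + 52.782° = -53.55°.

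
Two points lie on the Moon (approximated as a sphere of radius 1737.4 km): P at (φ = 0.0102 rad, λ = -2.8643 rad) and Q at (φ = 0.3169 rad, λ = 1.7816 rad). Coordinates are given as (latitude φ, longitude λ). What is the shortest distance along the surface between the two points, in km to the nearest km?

Let φ₁ = 0.0102 rad, φ₂ = 0.3169 rad, and Δλ = -1.6373 rad.
Haversine: a = sin²(Δφ/2) + cos φ₁ cos φ₂ sin²(Δλ/2) = 0.0233 + (0.9999)(0.9502)(0.5332) = 0.52997.
Central angle c = 2·arcsin(√a) = 1.63078 rad.
Distance = R·c = 1737.4 × 1.6308 ≈ 2833 km.

2833 km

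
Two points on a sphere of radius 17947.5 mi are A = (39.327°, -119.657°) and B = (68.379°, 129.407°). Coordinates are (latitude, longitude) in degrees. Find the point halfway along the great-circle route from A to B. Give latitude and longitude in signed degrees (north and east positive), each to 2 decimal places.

65.02°, -147.85°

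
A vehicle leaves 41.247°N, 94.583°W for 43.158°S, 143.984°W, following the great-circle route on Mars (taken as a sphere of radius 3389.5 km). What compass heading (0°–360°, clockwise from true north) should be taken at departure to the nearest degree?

With φ₁ = 0.7199, φ₂ = -0.7532, Δλ = -0.8622 rad, the forward-azimuth formula gives
θ = atan2( sin Δλ cos φ₂ , cos φ₁ sin φ₂ − sin φ₁ cos φ₂ cos Δλ ) = atan2(-0.5539, -0.8273) = -146.20°.
Adding 360° brings this into [0°, 360°): 214°.

214°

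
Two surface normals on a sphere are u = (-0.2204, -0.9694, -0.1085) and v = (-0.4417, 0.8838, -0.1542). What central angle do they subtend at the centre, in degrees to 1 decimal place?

138.0°

u·v = -0.7427; |u| = 1.0000, |v| = 1.0000.
cos θ = (u·v)/(|u||v|) = -0.7427, so θ = 138.0°.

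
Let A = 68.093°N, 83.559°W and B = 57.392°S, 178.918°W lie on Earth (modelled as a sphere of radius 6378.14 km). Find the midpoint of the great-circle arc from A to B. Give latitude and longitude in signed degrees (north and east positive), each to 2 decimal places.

The central angle between A and B is δ = 2.4986 rad.
With f = 0.5, the slerp weights are sin((1−f)δ)/sin δ = 1.5824 and sin(fδ)/sin δ = 1.5824.
Weighted sum of the unit vectors: (1.5824)·(0.0419,-0.3707,0.9278) + (1.5824)·(-0.5388,-0.0102,-0.8424) = (-0.7864, -0.6028, 0.1352).
Converting back: φ = atan2(z, √(x²+y²)) = 7.77°, λ = atan2(y, x) = -142.53°.

7.77°, -142.53°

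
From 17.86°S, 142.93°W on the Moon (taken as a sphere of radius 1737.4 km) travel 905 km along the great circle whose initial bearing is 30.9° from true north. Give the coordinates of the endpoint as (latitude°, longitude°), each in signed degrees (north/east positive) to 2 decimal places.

Angular distance δ = d/R = 905/1737.4 = 0.52089 rad; initial bearing θ = 0.5393 rad.
sin φ₂ = sin φ₁ cos δ + cos φ₁ sin δ cos θ = (-0.3067)(0.8674) + (0.9518)(0.4977)(0.8581) = 0.1404, so φ₂ = 8.07°.
Δλ = atan2(sin θ sin δ cos φ₁, cos δ − sin φ₁ sin φ₂) = atan2(0.2433, 0.9104) = 14.959°.
λ₂ = -142.930° + 14.959° = -127.97°.

8.07°, -127.97°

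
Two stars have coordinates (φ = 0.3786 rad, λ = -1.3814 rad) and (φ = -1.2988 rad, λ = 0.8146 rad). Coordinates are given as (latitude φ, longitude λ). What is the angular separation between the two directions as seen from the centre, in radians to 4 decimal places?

2.0969 rad

Let φ₁ = 0.3786 rad, φ₂ = -1.2988 rad, and Δλ = 2.1960 rad.
cos c = sin φ₁ sin φ₂ + cos φ₁ cos φ₂ cos Δλ = (0.3696)(-0.9632) + (0.9292)(0.2687)(-0.5853) = -0.50213,
so c = arccos(-0.50213) = 2.09686 rad.
So the angular separation is 2.0969 rad.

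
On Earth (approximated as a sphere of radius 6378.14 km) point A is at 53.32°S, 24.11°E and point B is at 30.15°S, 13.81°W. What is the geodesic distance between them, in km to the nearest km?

With latitudes φ₁ = -53.320°, φ₂ = -30.150° and longitude difference Δλ = -37.920°:
cos c = sin φ₁ sin φ₂ + cos φ₁ cos φ₂ cos Δλ = (-0.8020)(-0.5023) + (0.5973)(0.8647)(0.7889) = 0.81029,
so c = arccos(0.81029) = 0.62616 rad.
Distance = R·c = 6378.14 × 0.6262 ≈ 3994 km.

3994 km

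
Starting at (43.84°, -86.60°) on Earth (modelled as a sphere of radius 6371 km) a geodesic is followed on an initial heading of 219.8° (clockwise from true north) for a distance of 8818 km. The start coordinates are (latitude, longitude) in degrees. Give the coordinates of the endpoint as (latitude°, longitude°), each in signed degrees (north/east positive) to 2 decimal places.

-24.58°, -130.36°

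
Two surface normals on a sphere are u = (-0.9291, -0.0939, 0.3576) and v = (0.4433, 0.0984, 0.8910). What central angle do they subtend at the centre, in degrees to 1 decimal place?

u·v = -0.1025; |u| = 1.0000, |v| = 1.0000.
cos θ = (u·v)/(|u||v|) = -0.1025, so θ = 95.9°.

95.9°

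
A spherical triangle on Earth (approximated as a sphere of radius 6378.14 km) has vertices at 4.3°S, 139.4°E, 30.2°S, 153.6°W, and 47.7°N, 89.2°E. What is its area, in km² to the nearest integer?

25912520 km²

Side lengths (central angles): a = 2.2626, b = 1.1873, c = 1.1870 rad; semiperimeter s = 2.3185.
By l'Huilier's theorem, tan(E/4) = √[tan(s/2) tan((s−a)/2) tan((s−b)/2) tan((s−c)/2)], giving spherical excess E = 0.6370 rad.
Area = E·R² = 0.6370 × (6378.14)² ≈ 25912520 km².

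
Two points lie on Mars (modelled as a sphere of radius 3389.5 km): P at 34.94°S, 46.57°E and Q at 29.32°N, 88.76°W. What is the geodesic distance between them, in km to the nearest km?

In radians: φ₁ = -0.6098, φ₂ = 0.5117, Δλ = -135.330° = -2.3620 rad.
cos c = sin φ₁ sin φ₂ + cos φ₁ cos φ₂ cos Δλ = (-0.5727)(0.4897) + (0.8198)(0.8719)(-0.7112) = -0.78875,
so c = arccos(-0.78875) = 2.47957 rad.
Distance = R·c = 3389.5 × 2.4796 ≈ 8405 km.

8405 km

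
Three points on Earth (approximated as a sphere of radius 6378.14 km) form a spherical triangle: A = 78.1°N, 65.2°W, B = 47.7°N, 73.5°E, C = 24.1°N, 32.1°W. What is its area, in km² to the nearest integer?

Side lengths (central angles): a = 1.4336, b = 0.9797, c = 0.9027 rad; semiperimeter s = 1.6580.
By l'Huilier's theorem, tan(E/4) = √[tan(s/2) tan((s−a)/2) tan((s−b)/2) tan((s−c)/2)], giving spherical excess E = 0.5218 rad.
Area = E·R² = 0.5218 × (6378.14)² ≈ 21225648 km².

21225648 km²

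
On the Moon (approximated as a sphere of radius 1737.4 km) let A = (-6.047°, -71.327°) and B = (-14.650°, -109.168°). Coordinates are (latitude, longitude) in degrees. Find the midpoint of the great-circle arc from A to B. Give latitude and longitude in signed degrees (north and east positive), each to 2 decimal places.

Central angle δ = 0.6658 rad. Interpolating on the sphere with fraction f = 0.5:
P = [sin((1−f)δ)·A + sin(fδ)·B] / sin δ = 0.5290·A + 0.5290·B in Cartesian coordinates,
giving P = (0.0004, -0.9819, -0.1895), i.e. latitude -10.93°, longitude -89.98°.

-10.93°, -89.98°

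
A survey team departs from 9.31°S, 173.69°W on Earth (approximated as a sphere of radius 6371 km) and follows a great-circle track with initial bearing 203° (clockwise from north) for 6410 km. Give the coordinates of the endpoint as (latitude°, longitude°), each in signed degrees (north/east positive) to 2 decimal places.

Angular distance δ = d/R = 6410/6371 = 1.00612 rad; initial bearing θ = 3.5430 rad.
sin φ₂ = sin φ₁ cos δ + cos φ₁ sin δ cos θ = (-0.1618)(0.5351) + (0.9868)(0.8448)(-0.9205) = -0.8539, so φ₂ = -58.64°.
Δλ = atan2(sin θ sin δ cos φ₁, cos δ − sin φ₁ sin φ₂) = atan2(-0.3257, 0.3970) = -39.368°.
λ₂ = -173.690° − 39.368° = -213.06° → 146.94° after wrapping to (−180°, 180°].

-58.64°, 146.94°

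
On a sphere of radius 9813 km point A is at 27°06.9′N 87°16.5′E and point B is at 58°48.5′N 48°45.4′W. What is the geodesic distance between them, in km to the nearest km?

In radians: φ₁ = 0.4732, φ₂ = 1.0264, Δλ = -136.032° = -2.3742 rad.
cos c = sin φ₁ sin φ₂ + cos φ₁ cos φ₂ cos Δλ = (0.4558)(0.8554) + (0.8901)(0.5179)(-0.7197) = 0.05811,
so c = arccos(0.05811) = 1.51265 rad.
Distance = R·c = 9813 × 1.5127 ≈ 14844 km.

14844 km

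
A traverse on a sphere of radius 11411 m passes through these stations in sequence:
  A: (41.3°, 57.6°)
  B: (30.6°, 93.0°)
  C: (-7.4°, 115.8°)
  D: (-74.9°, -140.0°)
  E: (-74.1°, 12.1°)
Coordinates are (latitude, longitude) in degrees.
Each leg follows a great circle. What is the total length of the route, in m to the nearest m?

Leg A→B: central angle 0.5295 rad, distance 6042.0 m.
Leg B→C: central angle 0.7651 rad, distance 8730.5 m.
Leg C→D: central angle 1.5098 rad, distance 17228.1 m.
Leg D→E: central angle 0.5247 rad, distance 5987.6 m.
Total: 6042.0 + 8730.5 + 17228.1 + 5987.6 ≈ 37988 m.

37988 m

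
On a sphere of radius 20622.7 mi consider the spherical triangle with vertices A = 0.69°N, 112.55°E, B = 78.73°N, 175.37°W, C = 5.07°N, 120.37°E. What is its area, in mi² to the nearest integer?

45170238 mi²

Side lengths (central angles): a = 1.3987, b = 0.1563, c = 1.4988 rad; semiperimeter s = 1.5269.
By l'Huilier's theorem, tan(E/4) = √[tan(s/2) tan((s−a)/2) tan((s−b)/2) tan((s−c)/2)], giving spherical excess E = 0.1062 rad.
Area = E·R² = 0.1062 × (20622.7)² ≈ 45170238 mi².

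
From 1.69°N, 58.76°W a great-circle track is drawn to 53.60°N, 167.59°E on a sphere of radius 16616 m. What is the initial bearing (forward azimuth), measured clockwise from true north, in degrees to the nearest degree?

With φ₁ = 0.0295, φ₂ = 0.9355, Δλ = -2.3326 rad, the forward-azimuth formula gives
θ = atan2( sin Δλ cos φ₂ , cos φ₁ sin φ₂ − sin φ₁ cos φ₂ cos Δλ ) = atan2(-0.4294, 0.8166) = -27.74°.
Adding 360° brings this into [0°, 360°): 332°.

332°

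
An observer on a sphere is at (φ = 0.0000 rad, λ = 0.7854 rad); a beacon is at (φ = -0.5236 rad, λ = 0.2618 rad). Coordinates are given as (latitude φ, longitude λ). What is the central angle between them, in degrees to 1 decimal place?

In radians: φ₁ = 0.0000, φ₂ = -0.5236, Δλ = -30.000° = -0.5236 rad.
cos c = sin φ₁ sin φ₂ + cos φ₁ cos φ₂ cos Δλ = (0.0000)(-0.5000) + (1.0000)(0.8660)(0.8660) = 0.75000,
so c = arccos(0.75000) = 0.72274 rad.
So the angular separation is 41.4°.

41.4°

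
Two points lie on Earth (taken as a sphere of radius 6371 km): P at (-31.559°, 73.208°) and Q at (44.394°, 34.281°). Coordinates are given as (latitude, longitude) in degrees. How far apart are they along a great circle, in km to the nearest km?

In radians: φ₁ = -0.5508, φ₂ = 0.7748, Δλ = -38.927° = -0.6794 rad.
cos c = sin φ₁ sin φ₂ + cos φ₁ cos φ₂ cos Δλ = (-0.5234)(0.6996) + (0.8521)(0.7145)(0.7779) = 0.10752,
so c = arccos(0.10752) = 1.46307 rad.
Distance = R·c = 6371 × 1.4631 ≈ 9321 km.

9321 km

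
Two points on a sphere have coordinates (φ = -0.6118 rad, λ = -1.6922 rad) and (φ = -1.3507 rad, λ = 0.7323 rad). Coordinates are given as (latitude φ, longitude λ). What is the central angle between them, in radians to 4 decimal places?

1.1310 rad

Let φ₁ = -0.6118 rad, φ₂ = -1.3507 rad, and Δλ = 2.4245 rad.
Haversine: a = sin²(Δφ/2) + cos φ₁ cos φ₂ sin²(Δλ/2) = 0.1304 + (0.8186)(0.2183)(0.8769) = 0.28711.
Central angle c = 2·arcsin(√a) = 1.13097 rad.
So the angular separation is 1.1310 rad.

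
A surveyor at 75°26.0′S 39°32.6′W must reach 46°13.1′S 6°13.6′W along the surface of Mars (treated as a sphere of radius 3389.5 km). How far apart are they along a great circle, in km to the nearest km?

With latitudes φ₁ = -75.433°, φ₂ = -46.218° and longitude difference Δλ = 33.317°:
cos c = sin φ₁ sin φ₂ + cos φ₁ cos φ₂ cos Δλ = (-0.9679)(-0.7220) + (0.2515)(0.6919)(0.8356) = 0.84419,
so c = arccos(0.84419) = 0.56574 rad.
Distance = R·c = 3389.5 × 0.5657 ≈ 1918 km.

1918 km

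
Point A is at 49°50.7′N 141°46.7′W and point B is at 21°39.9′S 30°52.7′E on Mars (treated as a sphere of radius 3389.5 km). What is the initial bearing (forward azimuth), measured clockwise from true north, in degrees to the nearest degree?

14°

With φ₁ = 0.8700, φ₂ = -0.3781, Δλ = 3.0134 rad, the forward-azimuth formula gives
θ = atan2( sin Δλ cos φ₂ , cos φ₁ sin φ₂ − sin φ₁ cos φ₂ cos Δλ ) = atan2(0.1188, 0.4664) = 14.29°.
So the initial bearing is 14°.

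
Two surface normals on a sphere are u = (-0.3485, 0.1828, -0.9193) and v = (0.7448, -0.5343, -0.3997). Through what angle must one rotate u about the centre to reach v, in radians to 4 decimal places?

u·v = 0.0102; |u| = 1.0000, |v| = 1.0000.
cos θ = (u·v)/(|u||v|) = 0.0102, so θ = 1.5606 rad.

1.5606 rad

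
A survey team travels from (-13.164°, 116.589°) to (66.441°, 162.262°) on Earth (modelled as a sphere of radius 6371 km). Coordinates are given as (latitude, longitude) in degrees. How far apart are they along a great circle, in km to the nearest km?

With latitudes φ₁ = -13.164°, φ₂ = 66.441° and longitude difference Δλ = 45.673°:
cos c = sin φ₁ sin φ₂ + cos φ₁ cos φ₂ cos Δλ = (-0.2277)(0.9166) + (0.9737)(0.3997)(0.6988) = 0.06319,
so c = arccos(0.06319) = 1.50756 rad.
Distance = R·c = 6371 × 1.5076 ≈ 9605 km.

9605 km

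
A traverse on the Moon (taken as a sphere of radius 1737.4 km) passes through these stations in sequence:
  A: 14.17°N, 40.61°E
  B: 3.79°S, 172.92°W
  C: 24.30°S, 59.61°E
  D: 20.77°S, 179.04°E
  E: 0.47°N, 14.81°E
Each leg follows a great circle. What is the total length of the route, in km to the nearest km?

15994 km

Leg A→B: central angle 2.5368 rad, distance 4407.5 km.
Leg B→C: central angle 2.1247 rad, distance 3691.5 km.
Leg C→D: central angle 1.8471 rad, distance 3209.1 km.
Leg D→E: central angle 2.6968 rad, distance 4685.4 km.
Total: 4407.5 + 3691.5 + 3209.1 + 4685.4 ≈ 15994 km.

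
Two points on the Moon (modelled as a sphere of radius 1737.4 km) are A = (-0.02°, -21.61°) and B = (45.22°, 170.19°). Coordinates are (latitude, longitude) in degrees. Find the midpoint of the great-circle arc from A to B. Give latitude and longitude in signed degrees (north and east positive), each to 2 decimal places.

The central angle between A and B is δ = 2.3319 rad.
With f = 0.5, the slerp weights are sin((1−f)δ)/sin δ = 1.2695 and sin(fδ)/sin δ = 1.2695.
Weighted sum of the unit vectors: (1.2695)·(0.9297,-0.3683,-0.0003) + (1.2695)·(-0.6941,0.1200,0.7098) = (0.2991, -0.3152, 0.9007).
Converting back: φ = atan2(z, √(x²+y²)) = 64.24°, λ = atan2(y, x) = -46.50°.

64.24°, -46.50°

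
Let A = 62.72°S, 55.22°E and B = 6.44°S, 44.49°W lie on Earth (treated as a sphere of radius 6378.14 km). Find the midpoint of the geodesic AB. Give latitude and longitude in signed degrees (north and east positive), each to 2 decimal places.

-44.41°, -18.25°

The central angle between A and B is δ = 1.5479 rad.
With f = 0.5, the slerp weights are sin((1−f)δ)/sin δ = 0.6992 and sin(fδ)/sin δ = 0.6992.
Weighted sum of the unit vectors: (0.6992)·(0.2614,0.3765,-0.8888) + (0.6992)·(0.7089,-0.6964,-0.1122) = (0.6784, -0.2237, -0.6998).
Converting back: φ = atan2(z, √(x²+y²)) = -44.41°, λ = atan2(y, x) = -18.25°.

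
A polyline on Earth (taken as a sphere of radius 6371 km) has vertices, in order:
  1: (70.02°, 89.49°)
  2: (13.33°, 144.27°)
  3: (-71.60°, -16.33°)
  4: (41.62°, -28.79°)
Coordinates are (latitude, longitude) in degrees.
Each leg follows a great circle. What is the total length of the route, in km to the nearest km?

Leg 1→2: central angle 1.1501 rad, distance 7327.0 km.
Leg 2→3: central angle 2.1042 rad, distance 13405.9 km.
Leg 3→4: central angle 1.9821 rad, distance 12628.1 km.
Total: 7327.0 + 13405.9 + 12628.1 ≈ 33361 km.

33361 km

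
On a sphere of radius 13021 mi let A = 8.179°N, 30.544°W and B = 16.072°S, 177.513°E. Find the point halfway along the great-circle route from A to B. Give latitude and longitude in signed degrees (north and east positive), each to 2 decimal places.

-15.86°, -103.12°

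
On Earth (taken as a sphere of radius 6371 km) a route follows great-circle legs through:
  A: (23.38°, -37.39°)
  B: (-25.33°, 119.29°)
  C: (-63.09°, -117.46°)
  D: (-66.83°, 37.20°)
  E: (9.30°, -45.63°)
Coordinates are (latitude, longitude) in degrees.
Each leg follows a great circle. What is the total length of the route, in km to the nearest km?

Leg A→B: central angle 2.7697 rad, distance 17645.8 km.
Leg B→C: central angle 1.4129 rad, distance 9001.8 km.
Leg C→D: central angle 0.8515 rad, distance 5424.9 km.
Leg D→E: central angle 1.6711 rad, distance 10646.4 km.
Total: 17645.8 + 9001.8 + 5424.9 + 10646.4 ≈ 42719 km.

42719 km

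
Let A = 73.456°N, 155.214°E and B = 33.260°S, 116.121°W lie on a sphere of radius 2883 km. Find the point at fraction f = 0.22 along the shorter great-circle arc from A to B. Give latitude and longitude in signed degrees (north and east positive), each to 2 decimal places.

The central angle between A and B is δ = 2.1179 rad.
With f = 0.22, the slerp weights are sin((1−f)δ)/sin δ = 1.1670 and sin(fδ)/sin δ = 0.5260.
Weighted sum of the unit vectors: (1.1670)·(-0.2585,0.1194,0.9586) + (0.5260)·(-0.3681,-0.7508,-0.5484) = (-0.4954, -0.2556, 0.8302).
Converting back: φ = atan2(z, √(x²+y²)) = 56.12°, λ = atan2(y, x) = -152.71°.

56.12°, -152.71°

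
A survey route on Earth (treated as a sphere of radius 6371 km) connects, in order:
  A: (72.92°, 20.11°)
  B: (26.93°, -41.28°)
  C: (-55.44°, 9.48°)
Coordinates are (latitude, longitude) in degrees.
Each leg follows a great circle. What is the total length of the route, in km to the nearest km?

Leg A→B: central angle 0.9784 rad, distance 6233.7 km.
Leg B→C: central angle 1.6239 rad, distance 10345.7 km.
Total: 6233.7 + 10345.7 ≈ 16579 km.

16579 km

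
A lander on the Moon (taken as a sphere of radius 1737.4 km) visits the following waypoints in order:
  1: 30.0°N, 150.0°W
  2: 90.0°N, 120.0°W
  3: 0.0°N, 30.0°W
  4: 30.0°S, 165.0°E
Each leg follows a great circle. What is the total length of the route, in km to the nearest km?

8999 km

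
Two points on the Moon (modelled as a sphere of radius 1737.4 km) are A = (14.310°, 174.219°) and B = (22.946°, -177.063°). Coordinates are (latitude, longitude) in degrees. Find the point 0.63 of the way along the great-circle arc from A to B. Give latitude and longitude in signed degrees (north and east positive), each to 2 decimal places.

19.80°, 179.61°

Central angle δ = 0.2084 rad. Interpolating on the sphere with fraction f = 0.63:
P = [sin((1−f)δ)·A + sin(fδ)·B] / sin δ = 0.3723·A + 0.6328·B in Cartesian coordinates,
giving P = (-0.9409, 0.0065, 0.3387), i.e. latitude 19.80°, longitude 179.61°.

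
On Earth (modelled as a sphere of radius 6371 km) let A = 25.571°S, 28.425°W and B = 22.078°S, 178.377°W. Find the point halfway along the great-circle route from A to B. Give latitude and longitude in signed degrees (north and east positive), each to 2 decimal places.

The central angle between A and B is δ = 2.1668 rad.
With f = 0.5, the slerp weights are sin((1−f)δ)/sin δ = 1.0676 and sin(fδ)/sin δ = 1.0676.
Weighted sum of the unit vectors: (1.0676)·(0.7933,-0.4294,-0.4316) + (1.0676)·(-0.9263,-0.0262,-0.3759) = (-0.1420, -0.4864, -0.8621).
Converting back: φ = atan2(z, √(x²+y²)) = -59.55°, λ = atan2(y, x) = -106.27°.

-59.55°, -106.27°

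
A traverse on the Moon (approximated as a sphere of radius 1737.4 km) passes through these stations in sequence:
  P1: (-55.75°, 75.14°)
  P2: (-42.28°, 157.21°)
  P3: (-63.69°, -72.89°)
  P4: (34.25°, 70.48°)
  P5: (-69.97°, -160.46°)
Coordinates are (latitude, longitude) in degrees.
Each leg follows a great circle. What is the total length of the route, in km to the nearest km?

12039 km

Leg P1→P2: central angle 0.9103 rad, distance 1581.5 km.
Leg P2→P3: central angle 1.1672 rad, distance 2027.9 km.
Leg P3→P4: central angle 2.4956 rad, distance 4335.9 km.
Leg P4→P5: central angle 2.3563 rad, distance 4093.8 km.
Total: 1581.5 + 2027.9 + 4335.9 + 4093.8 ≈ 12039 km.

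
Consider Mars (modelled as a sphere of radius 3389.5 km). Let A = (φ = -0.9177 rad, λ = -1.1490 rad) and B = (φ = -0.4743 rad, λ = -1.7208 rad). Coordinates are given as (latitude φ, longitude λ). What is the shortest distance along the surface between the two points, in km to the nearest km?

2081 km

Let φ₁ = -0.9177 rad, φ₂ = -0.4743 rad, and Δλ = -0.5718 rad.
cos c = sin φ₁ sin φ₂ + cos φ₁ cos φ₂ cos Δλ = (-0.7942)(-0.4567) + (0.6076)(0.8896)(0.8409) = 0.81731,
so c = arccos(0.81731) = 0.61407 rad.
Distance = R·c = 3389.5 × 0.6141 ≈ 2081 km.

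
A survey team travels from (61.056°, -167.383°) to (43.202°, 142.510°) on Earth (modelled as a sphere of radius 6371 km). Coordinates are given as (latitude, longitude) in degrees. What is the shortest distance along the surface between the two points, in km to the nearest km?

Let φ₁ = 1.0656 rad, φ₂ = 0.7540 rad, and Δλ = -0.8745 rad.
cos c = sin φ₁ sin φ₂ + cos φ₁ cos φ₂ cos Δλ = (0.8751)(0.6846) + (0.4840)(0.7289)(0.6414) = 0.82532,
so c = arccos(0.82532) = 0.60003 rad.
Distance = R·c = 6371 × 0.6000 ≈ 3823 km.

3823 km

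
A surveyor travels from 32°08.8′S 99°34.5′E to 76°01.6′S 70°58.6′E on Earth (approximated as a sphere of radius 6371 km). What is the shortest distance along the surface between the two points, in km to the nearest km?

Let φ₁ = -0.5611 rad, φ₂ = -1.3269 rad, and Δλ = -0.4991 rad.
Haversine: a = sin²(Δφ/2) + cos φ₁ cos φ₂ sin²(Δλ/2) = 0.1396 + (0.8467)(0.2415)(0.0610) = 0.15208.
Central angle c = 2·arcsin(√a) = 0.80119 rad.
Distance = R·c = 6371 × 0.8012 ≈ 5104 km.

5104 km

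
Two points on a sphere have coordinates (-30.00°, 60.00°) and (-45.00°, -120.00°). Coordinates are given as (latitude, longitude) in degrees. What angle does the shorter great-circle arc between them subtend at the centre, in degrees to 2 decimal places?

Let φ₁ = -0.5236 rad, φ₂ = -0.7854 rad, and Δλ = -3.1416 rad.
cos c = sin φ₁ sin φ₂ + cos φ₁ cos φ₂ cos Δλ = (-0.5000)(-0.7071) + (0.8660)(0.7071)(-1.0000) = -0.25882,
so c = arccos(-0.25882) = 1.83260 rad.
So the angular separation is 105.00°.

105.00°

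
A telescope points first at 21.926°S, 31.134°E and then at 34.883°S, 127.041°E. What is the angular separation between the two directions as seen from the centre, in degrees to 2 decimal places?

82.23°

With latitudes φ₁ = -21.926°, φ₂ = -34.883° and longitude difference Δλ = 95.907°:
Haversine: a = sin²(Δφ/2) + cos φ₁ cos φ₂ sin²(Δλ/2) = 0.0127 + (0.9277)(0.8203)(0.5515) = 0.43238.
Central angle c = 2·arcsin(√a) = 1.43514 rad.
So the angular separation is 82.23°.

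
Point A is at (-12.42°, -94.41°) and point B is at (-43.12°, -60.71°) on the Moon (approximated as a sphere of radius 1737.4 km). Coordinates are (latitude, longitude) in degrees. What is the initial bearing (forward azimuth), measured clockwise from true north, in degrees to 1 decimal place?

With φ₁ = -0.2168, φ₂ = -0.7526, Δλ = 0.5882 rad, the forward-azimuth formula gives
θ = atan2( sin Δλ cos φ₂ , cos φ₁ sin φ₂ − sin φ₁ cos φ₂ cos Δλ ) = atan2(0.4050, -0.5369) = 142.97°.
So the initial bearing is 143.0°.

143.0°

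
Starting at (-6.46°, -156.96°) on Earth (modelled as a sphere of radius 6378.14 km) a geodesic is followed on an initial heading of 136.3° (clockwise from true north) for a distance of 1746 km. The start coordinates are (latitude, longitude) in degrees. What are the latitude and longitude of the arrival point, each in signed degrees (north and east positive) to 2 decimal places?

-17.61°, -145.66°

Angular distance δ = d/R = 1746/6378.14 = 0.27375 rad; initial bearing θ = 2.3789 rad.
sin φ₂ = sin φ₁ cos δ + cos φ₁ sin δ cos θ = (-0.1125)(0.9628) + (0.9937)(0.2703)(-0.7230) = -0.3025, so φ₂ = -17.61°.
Δλ = atan2(sin θ sin δ cos φ₁, cos δ − sin φ₁ sin φ₂) = atan2(0.1856, 0.9287) = 11.301°.
λ₂ = -156.960° + 11.301° = -145.66°.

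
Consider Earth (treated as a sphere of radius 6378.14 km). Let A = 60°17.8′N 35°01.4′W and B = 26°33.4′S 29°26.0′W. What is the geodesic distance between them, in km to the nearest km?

9682 km

With latitudes φ₁ = 60.297°, φ₂ = -26.557° and longitude difference Δλ = 5.590°:
Haversine: a = sin²(Δφ/2) + cos φ₁ cos φ₂ sin²(Δλ/2) = 0.4726 + (0.4955)(0.8945)(0.0024) = 0.47361.
Central angle c = 2·arcsin(√a) = 1.51799 rad.
Distance = R·c = 6378.14 × 1.5180 ≈ 9682 km.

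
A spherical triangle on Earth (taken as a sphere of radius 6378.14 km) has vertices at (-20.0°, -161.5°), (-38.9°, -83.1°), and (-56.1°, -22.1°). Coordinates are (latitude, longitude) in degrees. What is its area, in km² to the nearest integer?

Side lengths (central angles): a = 0.7501, b = 1.6851, c = 1.2006 rad; semiperimeter s = 1.8179.
By l'Huilier's theorem, tan(E/4) = √[tan(s/2) tan((s−a)/2) tan((s−b)/2) tan((s−c)/2)], giving spherical excess E = 0.5046 rad.
Area = E·R² = 0.5046 × (6378.14)² ≈ 20526587 km².

20526587 km²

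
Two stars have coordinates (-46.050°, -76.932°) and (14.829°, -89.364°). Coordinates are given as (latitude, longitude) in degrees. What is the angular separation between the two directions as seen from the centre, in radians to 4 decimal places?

1.0805 rad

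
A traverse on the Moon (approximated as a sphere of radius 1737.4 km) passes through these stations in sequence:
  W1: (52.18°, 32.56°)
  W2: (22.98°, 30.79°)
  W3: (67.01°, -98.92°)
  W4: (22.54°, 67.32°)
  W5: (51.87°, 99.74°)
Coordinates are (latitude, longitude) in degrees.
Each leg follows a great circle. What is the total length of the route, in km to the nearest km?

Leg W1→W2: central angle 0.5102 rad, distance 886.4 km.
Leg W2→W3: central angle 1.4408 rad, distance 2503.2 km.
Leg W3→W4: central angle 1.5683 rad, distance 2724.8 km.
Leg W4→W5: central angle 0.6714 rad, distance 1166.6 km.
Total: 886.4 + 2503.2 + 2724.8 + 1166.6 ≈ 7281 km.

7281 km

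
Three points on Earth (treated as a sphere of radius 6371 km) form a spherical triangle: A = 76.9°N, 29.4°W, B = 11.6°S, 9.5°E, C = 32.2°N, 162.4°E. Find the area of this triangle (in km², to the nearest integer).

61138148 km²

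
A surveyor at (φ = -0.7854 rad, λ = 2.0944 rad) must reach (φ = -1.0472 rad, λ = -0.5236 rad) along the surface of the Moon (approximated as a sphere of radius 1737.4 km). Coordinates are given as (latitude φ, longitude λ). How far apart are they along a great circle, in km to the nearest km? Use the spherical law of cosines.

2188 km

In radians: φ₁ = -0.7854, φ₂ = -1.0472, Δλ = -150.000° = -2.6180 rad.
cos c = sin φ₁ sin φ₂ + cos φ₁ cos φ₂ cos Δλ = (-0.7071)(-0.8660) + (0.7071)(0.5000)(-0.8660) = 0.30619,
so c = arccos(0.30619) = 1.25961 rad.
Distance = R·c = 1737.4 × 1.2596 ≈ 2188 km.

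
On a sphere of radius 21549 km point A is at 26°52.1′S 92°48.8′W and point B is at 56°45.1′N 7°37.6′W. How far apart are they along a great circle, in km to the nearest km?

41254 km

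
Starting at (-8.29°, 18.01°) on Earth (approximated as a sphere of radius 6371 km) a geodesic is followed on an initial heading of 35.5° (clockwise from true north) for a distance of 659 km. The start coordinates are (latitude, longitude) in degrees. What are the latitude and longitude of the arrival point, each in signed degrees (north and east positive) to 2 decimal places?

-3.45°, 21.45°

Angular distance δ = d/R = 659/6371 = 0.10344 rad; initial bearing θ = 0.6196 rad.
sin φ₂ = sin φ₁ cos δ + cos φ₁ sin δ cos θ = (-0.1442)(0.9947) + (0.9896)(0.1033)(0.8141) = -0.0602, so φ₂ = -3.45°.
Δλ = atan2(sin θ sin δ cos φ₁, cos δ − sin φ₁ sin φ₂) = atan2(0.0593, 0.9860) = 3.444°.
λ₂ = 18.010° + 3.444° = 21.45°.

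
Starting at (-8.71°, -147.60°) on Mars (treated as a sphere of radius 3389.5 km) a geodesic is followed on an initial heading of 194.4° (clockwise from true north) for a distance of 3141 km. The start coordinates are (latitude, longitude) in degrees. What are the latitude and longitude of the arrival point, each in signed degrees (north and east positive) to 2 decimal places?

-58.93°, -170.26°

Angular distance δ = d/R = 3141/3389.5 = 0.92669 rad; initial bearing θ = 3.3929 rad.
sin φ₂ = sin φ₁ cos δ + cos φ₁ sin δ cos θ = (-0.1514)(0.6005) + (0.9885)(0.7996)(-0.9686) = -0.8565, so φ₂ = -58.93°.
Δλ = atan2(sin θ sin δ cos φ₁, cos δ − sin φ₁ sin φ₂) = atan2(-0.1966, 0.4708) = -22.662°.
λ₂ = -147.600° − 22.662° = -170.26°.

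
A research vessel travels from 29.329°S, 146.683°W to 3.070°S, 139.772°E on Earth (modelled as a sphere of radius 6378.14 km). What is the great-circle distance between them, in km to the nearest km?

8256 km

In radians: φ₁ = -0.5119, φ₂ = -0.0536, Δλ = -73.545° = -1.2836 rad.
cos c = sin φ₁ sin φ₂ + cos φ₁ cos φ₂ cos Δλ = (-0.4898)(-0.0536) + (0.8718)(0.9986)(0.2833) = 0.27283,
so c = arccos(0.27283) = 1.29446 rad.
Distance = R·c = 6378.14 × 1.2945 ≈ 8256 km.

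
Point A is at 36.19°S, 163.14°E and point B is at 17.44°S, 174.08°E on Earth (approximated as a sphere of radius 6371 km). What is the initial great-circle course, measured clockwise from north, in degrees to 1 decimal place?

30.2°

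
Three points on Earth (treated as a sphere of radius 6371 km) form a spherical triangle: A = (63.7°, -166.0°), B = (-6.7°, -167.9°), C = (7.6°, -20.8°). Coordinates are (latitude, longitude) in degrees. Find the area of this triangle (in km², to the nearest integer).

90158831 km²

Side lengths (central angles): a = 2.5718, b = 1.8153, c = 1.2290 rad; semiperimeter s = 2.8080.
By l'Huilier's theorem, tan(E/4) = √[tan(s/2) tan((s−a)/2) tan((s−b)/2) tan((s−c)/2)], giving spherical excess E = 2.2212 rad.
Area = E·R² = 2.2212 × (6371)² ≈ 90158831 km².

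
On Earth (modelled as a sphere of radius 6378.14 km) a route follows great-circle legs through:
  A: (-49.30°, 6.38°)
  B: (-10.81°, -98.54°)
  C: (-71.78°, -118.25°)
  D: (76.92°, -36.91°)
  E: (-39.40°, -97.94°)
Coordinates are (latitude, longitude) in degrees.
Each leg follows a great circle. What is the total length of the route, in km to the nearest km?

48072 km

Leg A→B: central angle 1.5935 rad, distance 10163.7 km.
Leg B→C: central angle 1.0846 rad, distance 6917.7 km.
Leg C→D: central angle 2.7252 rad, distance 17381.9 km.
Leg D→E: central angle 2.1336 rad, distance 13608.4 km.
Total: 10163.7 + 6917.7 + 17381.9 + 13608.4 ≈ 48072 km.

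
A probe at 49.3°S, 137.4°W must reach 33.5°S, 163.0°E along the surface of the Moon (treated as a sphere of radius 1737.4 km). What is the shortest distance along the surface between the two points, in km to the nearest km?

1397 km

Let φ₁ = -0.8604 rad, φ₂ = -0.5847 rad, and Δλ = -1.0402 rad.
cos c = sin φ₁ sin φ₂ + cos φ₁ cos φ₂ cos Δλ = (-0.7581)(-0.5519) + (0.6521)(0.8339)(0.5060) = 0.69361,
so c = arccos(0.69361) = 0.80431 rad.
Distance = R·c = 1737.4 × 0.8043 ≈ 1397 km.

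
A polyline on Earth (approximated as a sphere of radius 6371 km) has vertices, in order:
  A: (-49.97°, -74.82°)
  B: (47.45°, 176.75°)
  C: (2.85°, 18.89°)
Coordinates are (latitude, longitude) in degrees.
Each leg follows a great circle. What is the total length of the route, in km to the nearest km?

28982 km

Leg A→B: central angle 2.3484 rad, distance 14961.8 km.
Leg B→C: central angle 2.2006 rad, distance 14019.9 km.
Total: 14961.8 + 14019.9 ≈ 28982 km.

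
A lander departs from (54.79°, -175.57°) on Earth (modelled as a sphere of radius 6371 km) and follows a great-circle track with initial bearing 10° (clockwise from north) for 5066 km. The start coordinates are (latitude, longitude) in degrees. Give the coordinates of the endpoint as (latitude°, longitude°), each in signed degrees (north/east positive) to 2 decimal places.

77.82°, -31.55°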